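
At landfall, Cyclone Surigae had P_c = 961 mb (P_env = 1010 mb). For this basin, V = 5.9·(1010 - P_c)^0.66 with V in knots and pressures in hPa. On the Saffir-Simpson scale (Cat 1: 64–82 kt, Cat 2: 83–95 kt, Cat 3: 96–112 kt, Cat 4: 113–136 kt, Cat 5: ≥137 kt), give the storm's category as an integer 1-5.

1

ΔP = 1010 − 961 = 49 mb.
V ≈ 5.9 × 49^0.66 = 5.9 × 13.05 ≈ 77 kt.
77 kt falls in the Category 1 band.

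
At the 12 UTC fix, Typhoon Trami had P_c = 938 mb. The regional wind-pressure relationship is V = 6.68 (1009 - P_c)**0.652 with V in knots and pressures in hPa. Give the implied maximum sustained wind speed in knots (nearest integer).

ΔP = 1009 − 938 = 71 mb.
71^0.652 ≈ 16.107.
V ≈ 6.68 × 16.107 ≈ 107.6 kt.

108 kt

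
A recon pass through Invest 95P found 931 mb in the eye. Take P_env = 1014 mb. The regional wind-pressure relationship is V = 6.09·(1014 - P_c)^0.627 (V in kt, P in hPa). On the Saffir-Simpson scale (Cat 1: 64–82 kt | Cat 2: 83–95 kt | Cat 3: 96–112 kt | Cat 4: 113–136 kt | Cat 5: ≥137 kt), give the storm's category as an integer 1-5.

ΔP = 1014 − 931 = 83 mb.
V ≈ 6.09 × 83^0.627 = 6.09 × 15.97 ≈ 97 kt.
97 kt falls in the Category 3 band.

3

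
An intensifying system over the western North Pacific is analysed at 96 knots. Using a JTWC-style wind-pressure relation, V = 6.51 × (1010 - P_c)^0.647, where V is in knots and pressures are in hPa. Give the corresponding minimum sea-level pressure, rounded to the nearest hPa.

ΔP = (V / 6.51)^(1/0.647) = (96/6.51)^1.546.
96/6.51 = 14.747; 14.747^1.546 ≈ 64.02 hPa.
P_c = 1010 − 64.02 = 945.98 ≈ 946 hPa.

946 hPa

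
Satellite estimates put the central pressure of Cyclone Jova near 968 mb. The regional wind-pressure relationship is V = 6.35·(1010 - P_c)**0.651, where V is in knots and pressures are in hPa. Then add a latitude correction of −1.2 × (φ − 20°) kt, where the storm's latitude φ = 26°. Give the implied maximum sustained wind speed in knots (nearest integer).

ΔP = 1010 − 968 = 42 mb.
42^0.651 ≈ 11.396.
V ≈ 6.35 × 11.396 ≈ 72.4 kt.
Latitude correction: −1.2 × (26 − 20) = -7.2 kt.
Corrected V ≈ 65.2 kt → 65 kt.

65 kt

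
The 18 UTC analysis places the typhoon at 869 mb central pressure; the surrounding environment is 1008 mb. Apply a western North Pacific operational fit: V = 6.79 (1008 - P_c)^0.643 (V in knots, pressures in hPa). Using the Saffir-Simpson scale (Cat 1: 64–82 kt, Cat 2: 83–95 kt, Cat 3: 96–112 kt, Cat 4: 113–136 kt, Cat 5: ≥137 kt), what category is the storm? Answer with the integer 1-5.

5

ΔP = 1008 − 869 = 139 mb.
V ≈ 6.79 × 139^0.643 = 6.79 × 23.88 ≈ 162 kt.
162 kt falls in the Category 5 band.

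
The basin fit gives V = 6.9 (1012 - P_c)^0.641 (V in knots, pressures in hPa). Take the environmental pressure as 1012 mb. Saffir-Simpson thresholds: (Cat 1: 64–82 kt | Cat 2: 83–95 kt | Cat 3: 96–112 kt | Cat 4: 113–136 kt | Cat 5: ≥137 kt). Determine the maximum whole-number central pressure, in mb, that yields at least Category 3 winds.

Category 3 begins at V = 96 kt.
Required ΔP = (96/6.9)^(1/0.641) = 13.913^1.560 ≈ 60.79 mb.
P_c ≤ 1012 − 60.79 = 951.21, so the highest integer P_c is 951 mb.

951 mb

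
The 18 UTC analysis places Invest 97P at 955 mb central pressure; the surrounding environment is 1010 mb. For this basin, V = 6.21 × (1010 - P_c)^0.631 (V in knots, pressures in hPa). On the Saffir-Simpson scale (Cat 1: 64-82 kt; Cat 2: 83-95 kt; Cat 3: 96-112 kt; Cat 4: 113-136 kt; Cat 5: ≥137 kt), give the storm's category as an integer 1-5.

ΔP = 1010 − 955 = 55 mb.
V ≈ 6.21 × 55^0.631 = 6.21 × 12.54 ≈ 78 kt.
78 kt falls in the Category 1 band.

1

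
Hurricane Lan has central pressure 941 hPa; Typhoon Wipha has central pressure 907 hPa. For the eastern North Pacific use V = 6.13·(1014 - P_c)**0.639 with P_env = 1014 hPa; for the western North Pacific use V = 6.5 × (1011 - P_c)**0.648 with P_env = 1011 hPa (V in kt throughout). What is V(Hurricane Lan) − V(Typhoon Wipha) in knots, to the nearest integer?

-37 kt

Hurricane Lan: ΔP = 73; V ≈ 6.13 × 73^0.639 ≈ 95.09 kt.
Typhoon Wipha: ΔP = 104; V ≈ 6.5 × 104^0.648 ≈ 131.81 kt.
Difference ≈ 95.09 − 131.81 = -36.72 → -37 kt.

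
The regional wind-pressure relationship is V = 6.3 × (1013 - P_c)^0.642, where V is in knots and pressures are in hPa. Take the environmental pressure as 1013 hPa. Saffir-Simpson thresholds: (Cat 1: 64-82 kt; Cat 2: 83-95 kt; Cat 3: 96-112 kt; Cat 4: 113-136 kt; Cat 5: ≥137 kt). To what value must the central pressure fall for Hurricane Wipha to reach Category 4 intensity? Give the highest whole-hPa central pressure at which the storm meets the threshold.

923 hPa

Category 4 begins at V = 113 kt.
Required ΔP = (113/6.3)^(1/0.642) = 17.937^1.558 ≈ 89.71 hPa.
P_c ≤ 1013 − 89.71 = 923.29, so the highest integer P_c is 923 hPa.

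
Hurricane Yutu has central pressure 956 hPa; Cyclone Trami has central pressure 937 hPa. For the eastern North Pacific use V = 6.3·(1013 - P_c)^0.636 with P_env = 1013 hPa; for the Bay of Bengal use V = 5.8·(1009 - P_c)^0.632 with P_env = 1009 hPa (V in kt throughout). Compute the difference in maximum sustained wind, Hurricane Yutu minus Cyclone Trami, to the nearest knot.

Hurricane Yutu: ΔP = 57; V ≈ 6.3 × 57^0.636 ≈ 82.43 kt.
Cyclone Trami: ΔP = 72; V ≈ 5.8 × 72^0.632 ≈ 86.55 kt.
Difference ≈ 82.43 − 86.55 = -4.12 → -4 kt.

-4 kt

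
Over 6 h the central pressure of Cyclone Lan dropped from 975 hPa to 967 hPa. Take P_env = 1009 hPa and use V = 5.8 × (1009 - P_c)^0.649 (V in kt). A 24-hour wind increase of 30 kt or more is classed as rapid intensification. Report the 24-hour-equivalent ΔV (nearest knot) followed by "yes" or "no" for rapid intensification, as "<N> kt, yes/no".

V₁: ΔP = 34, V ≈ 5.8 × 34^0.649 ≈ 57.19 kt.
V₂: ΔP = 42, V ≈ 5.8 × 42^0.649 ≈ 65.60 kt.
ΔV over 6 h = 8.41 kt → 24 h equivalent = 8.41 × 24/6 ≈ 33.64 kt.
34 kt ≥ 30 kt ⇒ rapid intensification.

34 kt, yes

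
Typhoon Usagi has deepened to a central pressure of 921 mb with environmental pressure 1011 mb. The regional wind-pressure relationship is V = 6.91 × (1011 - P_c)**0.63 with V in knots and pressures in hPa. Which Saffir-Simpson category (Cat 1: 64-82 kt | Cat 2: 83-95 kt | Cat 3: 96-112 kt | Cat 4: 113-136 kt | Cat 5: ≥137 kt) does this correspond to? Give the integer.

ΔP = 1011 − 921 = 90 mb.
V ≈ 6.91 × 90^0.63 = 6.91 × 17.03 ≈ 118 kt.
118 kt falls in the Category 4 band.

4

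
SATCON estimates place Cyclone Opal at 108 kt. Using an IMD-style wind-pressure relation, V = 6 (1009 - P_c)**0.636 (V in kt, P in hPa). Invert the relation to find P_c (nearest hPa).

ΔP = (V / 6)^(1/0.636) = (108/6)^1.572.
108/6 = 18.000; 18.000^1.572 ≈ 94.12 hPa.
P_c = 1009 − 94.12 = 914.88 ≈ 915 hPa.

915 hPa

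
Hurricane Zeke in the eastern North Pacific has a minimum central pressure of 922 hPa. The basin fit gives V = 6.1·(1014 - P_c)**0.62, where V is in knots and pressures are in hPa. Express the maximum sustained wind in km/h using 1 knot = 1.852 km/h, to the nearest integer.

186 km/h

ΔP = 1014 − 922 = 92 hPa.
V ≈ 6.1 × 92^0.62 = 6.1 × 16.502 ≈ 100.665 kt.
100.665 × 1.852 ≈ 186.43 km/h → 186 km/h.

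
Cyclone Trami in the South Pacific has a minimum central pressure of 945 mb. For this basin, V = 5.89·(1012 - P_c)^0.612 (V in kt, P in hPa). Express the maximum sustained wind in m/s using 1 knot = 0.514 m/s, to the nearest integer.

40 m/s

ΔP = 1012 − 945 = 67 mb.
V ≈ 5.89 × 67^0.612 = 5.89 × 13.109 ≈ 77.210 kt.
77.210 × 0.514 ≈ 39.69 m/s → 40 m/s.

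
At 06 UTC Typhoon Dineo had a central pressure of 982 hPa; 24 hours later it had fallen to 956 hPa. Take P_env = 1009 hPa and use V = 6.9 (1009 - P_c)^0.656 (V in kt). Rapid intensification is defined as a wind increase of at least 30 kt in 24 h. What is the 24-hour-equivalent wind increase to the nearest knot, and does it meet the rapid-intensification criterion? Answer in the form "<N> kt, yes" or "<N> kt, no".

V₁: ΔP = 27, V ≈ 6.9 × 27^0.656 ≈ 59.95 kt.
V₂: ΔP = 53, V ≈ 6.9 × 53^0.656 ≈ 93.32 kt.
ΔV over 24 h = 33.37 kt → 24 h equivalent = 33.37 × 24/24 ≈ 33.37 kt.
33 kt ≥ 30 kt ⇒ rapid intensification.

33 kt, yes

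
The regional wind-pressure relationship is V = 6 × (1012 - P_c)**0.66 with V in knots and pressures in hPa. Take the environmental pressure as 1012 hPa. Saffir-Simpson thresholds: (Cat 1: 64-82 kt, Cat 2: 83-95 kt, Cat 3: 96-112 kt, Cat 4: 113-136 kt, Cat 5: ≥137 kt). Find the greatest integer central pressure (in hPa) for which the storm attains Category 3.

Category 3 begins at V = 96 kt.
Required ΔP = (96/6)^(1/0.66) = 16.000^1.515 ≈ 66.75 hPa.
P_c ≤ 1012 − 66.75 = 945.25, so the highest integer P_c is 945 hPa.

945 hPa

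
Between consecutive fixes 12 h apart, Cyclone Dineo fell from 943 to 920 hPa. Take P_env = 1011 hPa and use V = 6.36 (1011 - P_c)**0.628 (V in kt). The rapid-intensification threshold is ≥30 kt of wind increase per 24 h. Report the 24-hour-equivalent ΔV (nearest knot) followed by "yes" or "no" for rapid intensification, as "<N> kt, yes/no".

36 kt, yes

V₁: ΔP = 68, V ≈ 6.36 × 68^0.628 ≈ 90.01 kt.
V₂: ΔP = 91, V ≈ 6.36 × 91^0.628 ≈ 108.08 kt.
ΔV over 12 h = 18.07 kt → 24 h equivalent = 18.07 × 24/12 ≈ 36.14 kt.
36 kt ≥ 30 kt ⇒ rapid intensification.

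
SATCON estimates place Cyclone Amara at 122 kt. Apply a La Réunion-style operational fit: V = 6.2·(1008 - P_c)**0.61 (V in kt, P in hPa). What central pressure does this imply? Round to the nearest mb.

ΔP = (V / 6.2)^(1/0.61) = (122/6.2)^1.639.
122/6.2 = 19.677; 19.677^1.639 ≈ 132.21 mb.
P_c = 1008 − 132.21 = 875.79 ≈ 876 mb.

876 mb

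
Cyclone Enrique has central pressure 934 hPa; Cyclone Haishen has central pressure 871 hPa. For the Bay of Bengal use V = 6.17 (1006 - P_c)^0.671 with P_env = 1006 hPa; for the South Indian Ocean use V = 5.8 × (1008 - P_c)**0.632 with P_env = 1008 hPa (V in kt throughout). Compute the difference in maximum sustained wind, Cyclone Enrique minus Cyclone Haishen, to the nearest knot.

Cyclone Enrique: ΔP = 72; V ≈ 6.17 × 72^0.671 ≈ 108.78 kt.
Cyclone Haishen: ΔP = 137; V ≈ 5.8 × 137^0.632 ≈ 129.97 kt.
Difference ≈ 108.78 − 129.97 = -21.19 → -21 kt.

-21 kt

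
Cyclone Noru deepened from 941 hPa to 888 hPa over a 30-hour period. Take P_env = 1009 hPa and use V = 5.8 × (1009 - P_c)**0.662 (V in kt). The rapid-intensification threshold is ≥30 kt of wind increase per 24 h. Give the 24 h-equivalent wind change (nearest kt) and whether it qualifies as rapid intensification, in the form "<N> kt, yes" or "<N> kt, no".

V₁: ΔP = 68, V ≈ 5.8 × 68^0.662 ≈ 94.74 kt.
V₂: ΔP = 121, V ≈ 5.8 × 121^0.662 ≈ 138.75 kt.
ΔV over 30 h = 44.01 kt → 24 h equivalent = 44.01 × 24/30 ≈ 35.21 kt.
35 kt ≥ 30 kt ⇒ rapid intensification.

35 kt, yes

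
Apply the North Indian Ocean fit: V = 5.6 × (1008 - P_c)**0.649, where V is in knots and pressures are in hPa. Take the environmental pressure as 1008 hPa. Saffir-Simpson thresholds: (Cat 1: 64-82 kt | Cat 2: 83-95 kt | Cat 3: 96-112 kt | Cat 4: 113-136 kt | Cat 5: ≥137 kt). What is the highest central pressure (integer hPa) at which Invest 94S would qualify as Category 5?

870 hPa

Category 5 begins at V = 137 kt.
Required ΔP = (137/5.6)^(1/0.649) = 24.464^1.541 ≈ 137.88 hPa.
P_c ≤ 1008 − 137.88 = 870.12, so the highest integer P_c is 870 hPa.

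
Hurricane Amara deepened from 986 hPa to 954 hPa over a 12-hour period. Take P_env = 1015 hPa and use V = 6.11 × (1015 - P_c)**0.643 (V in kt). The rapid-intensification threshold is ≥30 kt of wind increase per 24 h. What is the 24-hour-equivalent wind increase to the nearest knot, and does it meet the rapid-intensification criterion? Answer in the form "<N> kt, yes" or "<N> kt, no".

65 kt, yes

V₁: ΔP = 29, V ≈ 6.11 × 29^0.643 ≈ 53.26 kt.
V₂: ΔP = 61, V ≈ 6.11 × 61^0.643 ≈ 85.90 kt.
ΔV over 12 h = 32.64 kt → 24 h equivalent = 32.64 × 24/12 ≈ 65.28 kt.
65 kt ≥ 30 kt ⇒ rapid intensification.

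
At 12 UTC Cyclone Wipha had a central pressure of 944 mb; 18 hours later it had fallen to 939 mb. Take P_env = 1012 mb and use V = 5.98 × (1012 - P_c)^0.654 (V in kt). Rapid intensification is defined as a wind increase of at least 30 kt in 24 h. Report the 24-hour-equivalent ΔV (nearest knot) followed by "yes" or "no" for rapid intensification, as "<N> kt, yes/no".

V₁: ΔP = 68, V ≈ 5.98 × 68^0.654 ≈ 94.44 kt.
V₂: ΔP = 73, V ≈ 5.98 × 73^0.654 ≈ 98.93 kt.
ΔV over 18 h = 4.49 kt → 24 h equivalent = 4.49 × 24/18 ≈ 5.99 kt.
6 kt < 30 kt ⇒ not rapid intensification.

6 kt, no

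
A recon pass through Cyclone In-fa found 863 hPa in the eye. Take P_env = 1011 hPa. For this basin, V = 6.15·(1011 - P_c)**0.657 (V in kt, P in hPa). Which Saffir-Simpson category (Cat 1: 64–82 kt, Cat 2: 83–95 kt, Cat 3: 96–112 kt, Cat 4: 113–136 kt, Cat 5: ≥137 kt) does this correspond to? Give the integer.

ΔP = 1011 − 863 = 148 hPa.
V ≈ 6.15 × 148^0.657 = 6.15 × 26.66 ≈ 164 kt.
164 kt falls in the Category 5 band.

5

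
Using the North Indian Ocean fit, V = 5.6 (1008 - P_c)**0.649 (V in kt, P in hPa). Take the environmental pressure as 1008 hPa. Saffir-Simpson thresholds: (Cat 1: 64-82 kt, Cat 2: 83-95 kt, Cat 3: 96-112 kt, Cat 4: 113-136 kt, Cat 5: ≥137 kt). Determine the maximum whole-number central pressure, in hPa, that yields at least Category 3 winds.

928 hPa

Category 3 begins at V = 96 kt.
Required ΔP = (96/5.6)^(1/0.649) = 17.143^1.541 ≈ 79.71 hPa.
P_c ≤ 1008 − 79.71 = 928.29, so the highest integer P_c is 928 hPa.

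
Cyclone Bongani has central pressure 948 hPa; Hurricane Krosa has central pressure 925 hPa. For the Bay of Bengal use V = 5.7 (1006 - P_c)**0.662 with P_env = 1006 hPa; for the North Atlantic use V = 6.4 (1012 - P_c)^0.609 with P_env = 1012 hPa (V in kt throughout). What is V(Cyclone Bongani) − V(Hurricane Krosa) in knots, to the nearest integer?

-13 kt

Cyclone Bongani: ΔP = 58; V ≈ 5.7 × 58^0.662 ≈ 83.80 kt.
Hurricane Krosa: ΔP = 87; V ≈ 6.4 × 87^0.609 ≈ 97.13 kt.
Difference ≈ 83.80 − 97.13 = -13.33 → -13 kt.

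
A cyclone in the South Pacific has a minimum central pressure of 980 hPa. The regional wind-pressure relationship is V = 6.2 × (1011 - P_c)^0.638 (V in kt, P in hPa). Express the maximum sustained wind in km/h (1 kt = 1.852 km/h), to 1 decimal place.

102.7 km/h

ΔP = 1011 − 980 = 31 hPa.
V ≈ 6.2 × 31^0.638 = 6.2 × 8.943 ≈ 55.447 kt.
55.447 × 1.852 ≈ 102.69 km/h → 102.7 km/h.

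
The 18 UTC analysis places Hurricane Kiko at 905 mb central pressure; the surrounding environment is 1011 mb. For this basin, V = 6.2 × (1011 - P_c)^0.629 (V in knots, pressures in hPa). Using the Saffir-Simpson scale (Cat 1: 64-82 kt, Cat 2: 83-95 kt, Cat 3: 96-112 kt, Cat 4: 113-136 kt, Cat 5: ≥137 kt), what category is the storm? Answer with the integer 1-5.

ΔP = 1011 − 905 = 106 mb.
V ≈ 6.2 × 106^0.629 = 6.2 × 18.79 ≈ 116 kt.
116 kt falls in the Category 4 band.

4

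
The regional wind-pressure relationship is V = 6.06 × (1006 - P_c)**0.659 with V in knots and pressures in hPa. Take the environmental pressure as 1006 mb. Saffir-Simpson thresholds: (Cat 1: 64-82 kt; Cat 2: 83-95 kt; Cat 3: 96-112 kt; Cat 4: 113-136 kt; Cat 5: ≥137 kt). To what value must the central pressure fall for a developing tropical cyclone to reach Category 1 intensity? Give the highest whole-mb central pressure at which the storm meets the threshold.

970 mb

Category 1 begins at V = 64 kt.
Required ΔP = (64/6.06)^(1/0.659) = 10.561^1.517 ≈ 35.76 mb.
P_c ≤ 1006 − 35.76 = 970.24, so the highest integer P_c is 970 mb.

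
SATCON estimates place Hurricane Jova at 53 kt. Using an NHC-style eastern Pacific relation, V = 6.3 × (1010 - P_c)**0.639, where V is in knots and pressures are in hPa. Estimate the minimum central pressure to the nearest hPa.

ΔP = (V / 6.3)^(1/0.639) = (53/6.3)^1.565.
53/6.3 = 8.413; 8.413^1.565 ≈ 28.02 hPa.
P_c = 1010 − 28.02 = 981.98 ≈ 982 hPa.

982 hPa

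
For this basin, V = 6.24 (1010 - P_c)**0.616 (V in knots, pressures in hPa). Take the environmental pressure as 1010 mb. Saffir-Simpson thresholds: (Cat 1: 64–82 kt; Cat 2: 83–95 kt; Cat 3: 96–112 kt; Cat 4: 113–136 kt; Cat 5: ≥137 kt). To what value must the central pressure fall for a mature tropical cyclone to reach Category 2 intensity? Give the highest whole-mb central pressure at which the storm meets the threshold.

Category 2 begins at V = 83 kt.
Required ΔP = (83/6.24)^(1/0.616) = 13.301^1.623 ≈ 66.76 mb.
P_c ≤ 1010 − 66.76 = 943.24, so the highest integer P_c is 943 mb.

943 mb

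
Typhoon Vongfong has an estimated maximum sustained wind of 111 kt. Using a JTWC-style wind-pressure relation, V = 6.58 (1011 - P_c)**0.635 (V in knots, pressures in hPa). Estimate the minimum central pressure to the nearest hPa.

925 hPa

ΔP = (V / 6.58)^(1/0.635) = (111/6.58)^1.575.
111/6.58 = 16.869; 16.869^1.575 ≈ 85.59 hPa.
P_c = 1011 − 85.59 = 925.41 ≈ 925 hPa.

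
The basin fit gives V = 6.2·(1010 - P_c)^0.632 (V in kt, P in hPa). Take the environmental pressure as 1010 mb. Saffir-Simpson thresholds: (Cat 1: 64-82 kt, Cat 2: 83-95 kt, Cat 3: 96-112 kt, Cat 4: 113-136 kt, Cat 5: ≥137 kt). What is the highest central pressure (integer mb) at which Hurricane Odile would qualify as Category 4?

Category 4 begins at V = 113 kt.
Required ΔP = (113/6.2)^(1/0.632) = 18.226^1.582 ≈ 98.80 mb.
P_c ≤ 1010 − 98.80 = 911.20, so the highest integer P_c is 911 mb.

911 mb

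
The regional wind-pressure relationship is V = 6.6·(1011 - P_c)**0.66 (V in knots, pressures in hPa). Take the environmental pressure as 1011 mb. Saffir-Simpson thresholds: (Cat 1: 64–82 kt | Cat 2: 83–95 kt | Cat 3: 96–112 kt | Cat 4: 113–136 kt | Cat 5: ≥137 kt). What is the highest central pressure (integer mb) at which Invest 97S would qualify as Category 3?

953 mb

Category 3 begins at V = 96 kt.
Required ΔP = (96/6.6)^(1/0.66) = 14.545^1.515 ≈ 57.77 mb.
P_c ≤ 1011 − 57.77 = 953.23, so the highest integer P_c is 953 mb.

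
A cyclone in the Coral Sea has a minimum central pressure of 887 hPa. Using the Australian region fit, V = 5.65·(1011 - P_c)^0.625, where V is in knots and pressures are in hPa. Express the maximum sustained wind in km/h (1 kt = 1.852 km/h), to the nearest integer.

213 km/h

ΔP = 1011 − 887 = 124 hPa.
V ≈ 5.65 × 124^0.625 = 5.65 × 20.342 ≈ 114.931 kt.
114.931 × 1.852 ≈ 212.85 km/h → 213 km/h.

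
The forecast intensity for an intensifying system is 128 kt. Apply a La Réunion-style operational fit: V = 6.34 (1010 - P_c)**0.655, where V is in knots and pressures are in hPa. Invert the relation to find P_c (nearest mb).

ΔP = (V / 6.34)^(1/0.655) = (128/6.34)^1.527.
128/6.34 = 20.189; 20.189^1.527 ≈ 98.30 mb.
P_c = 1010 − 98.30 = 911.70 ≈ 912 mb.

912 mb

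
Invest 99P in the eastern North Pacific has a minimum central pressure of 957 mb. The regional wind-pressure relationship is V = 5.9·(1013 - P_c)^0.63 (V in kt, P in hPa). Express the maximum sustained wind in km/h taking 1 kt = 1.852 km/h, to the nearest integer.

138 km/h

ΔP = 1013 − 957 = 56 mb.
V ≈ 5.9 × 56^0.63 = 5.9 × 12.629 ≈ 74.509 kt.
74.509 × 1.852 ≈ 137.99 km/h → 138 km/h.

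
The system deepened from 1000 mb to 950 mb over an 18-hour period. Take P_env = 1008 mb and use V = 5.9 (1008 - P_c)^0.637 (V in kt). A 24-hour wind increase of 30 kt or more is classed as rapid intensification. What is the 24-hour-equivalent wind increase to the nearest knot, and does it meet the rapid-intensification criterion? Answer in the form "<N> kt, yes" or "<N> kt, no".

V₁: ΔP = 8, V ≈ 5.9 × 8^0.637 ≈ 22.19 kt.
V₂: ΔP = 58, V ≈ 5.9 × 58^0.637 ≈ 78.37 kt.
ΔV over 18 h = 56.18 kt → 24 h equivalent = 56.18 × 24/18 ≈ 74.91 kt.
75 kt ≥ 30 kt ⇒ rapid intensification.

75 kt, yes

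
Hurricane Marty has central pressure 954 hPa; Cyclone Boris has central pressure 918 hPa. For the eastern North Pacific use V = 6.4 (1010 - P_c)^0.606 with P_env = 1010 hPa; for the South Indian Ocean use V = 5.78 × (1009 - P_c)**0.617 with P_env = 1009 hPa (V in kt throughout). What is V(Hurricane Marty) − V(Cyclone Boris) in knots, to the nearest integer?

-20 kt

Hurricane Marty: ΔP = 56; V ≈ 6.4 × 56^0.606 ≈ 73.38 kt.
Cyclone Boris: ΔP = 91; V ≈ 5.78 × 91^0.617 ≈ 93.47 kt.
Difference ≈ 73.38 − 93.47 = -20.09 → -20 kt.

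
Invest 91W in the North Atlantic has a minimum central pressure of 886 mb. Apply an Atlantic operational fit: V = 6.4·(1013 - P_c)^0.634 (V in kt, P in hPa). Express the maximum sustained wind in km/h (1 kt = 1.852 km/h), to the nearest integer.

256 km/h

ΔP = 1013 − 886 = 127 mb.
V ≈ 6.4 × 127^0.634 = 6.4 × 21.568 ≈ 138.036 kt.
138.036 × 1.852 ≈ 255.64 km/h → 256 km/h.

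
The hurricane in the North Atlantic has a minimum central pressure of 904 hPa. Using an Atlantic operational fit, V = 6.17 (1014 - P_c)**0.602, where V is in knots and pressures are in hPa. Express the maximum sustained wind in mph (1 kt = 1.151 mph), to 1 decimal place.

120.3 mph

ΔP = 1014 − 904 = 110 hPa.
V ≈ 6.17 × 110^0.602 = 6.17 × 16.940 ≈ 104.521 kt.
104.521 × 1.151 ≈ 120.30 mph → 120.3 mph.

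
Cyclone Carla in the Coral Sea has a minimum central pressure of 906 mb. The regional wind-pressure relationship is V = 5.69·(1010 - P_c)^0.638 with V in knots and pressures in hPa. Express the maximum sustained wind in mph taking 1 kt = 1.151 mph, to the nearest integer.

127 mph

ΔP = 1010 − 906 = 104 mb.
V ≈ 5.69 × 104^0.638 = 5.69 × 19.358 ≈ 110.149 kt.
110.149 × 1.151 ≈ 126.78 mph → 127 mph.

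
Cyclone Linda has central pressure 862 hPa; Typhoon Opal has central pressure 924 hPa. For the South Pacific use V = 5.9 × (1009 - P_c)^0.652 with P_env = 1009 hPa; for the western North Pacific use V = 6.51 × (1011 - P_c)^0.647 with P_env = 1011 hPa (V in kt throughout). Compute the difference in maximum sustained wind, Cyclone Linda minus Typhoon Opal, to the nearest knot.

Cyclone Linda: ΔP = 147; V ≈ 5.9 × 147^0.652 ≈ 152.74 kt.
Typhoon Opal: ΔP = 87; V ≈ 6.51 × 87^0.647 ≈ 117.07 kt.
Difference ≈ 152.74 − 117.07 = 35.67 → 36 kt.

36 kt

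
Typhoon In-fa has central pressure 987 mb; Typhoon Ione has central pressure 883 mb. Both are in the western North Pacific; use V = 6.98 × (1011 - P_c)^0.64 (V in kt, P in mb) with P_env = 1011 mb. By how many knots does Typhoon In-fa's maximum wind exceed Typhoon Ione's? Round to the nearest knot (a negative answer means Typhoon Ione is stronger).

-102 kt

Typhoon In-fa: ΔP = 24; V ≈ 6.98 × 24^0.64 ≈ 53.36 kt.
Typhoon Ione: ΔP = 128; V ≈ 6.98 × 128^0.64 ≈ 155.76 kt.
Difference ≈ 53.36 − 155.76 = -102.40 → -102 kt.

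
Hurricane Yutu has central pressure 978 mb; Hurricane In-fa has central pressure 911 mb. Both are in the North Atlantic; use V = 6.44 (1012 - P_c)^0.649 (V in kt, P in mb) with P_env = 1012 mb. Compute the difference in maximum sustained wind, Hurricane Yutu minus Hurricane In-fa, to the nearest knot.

-65 kt

Hurricane Yutu: ΔP = 34; V ≈ 6.44 × 34^0.649 ≈ 63.51 kt.
Hurricane In-fa: ΔP = 101; V ≈ 6.44 × 101^0.649 ≈ 128.73 kt.
Difference ≈ 63.51 − 128.73 = -65.22 → -65 kt.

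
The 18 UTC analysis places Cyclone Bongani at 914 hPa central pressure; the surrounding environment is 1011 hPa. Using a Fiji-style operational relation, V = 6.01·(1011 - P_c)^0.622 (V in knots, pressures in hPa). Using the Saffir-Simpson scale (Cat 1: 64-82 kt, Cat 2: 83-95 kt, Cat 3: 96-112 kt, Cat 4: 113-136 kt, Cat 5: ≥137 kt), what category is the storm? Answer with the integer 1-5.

ΔP = 1011 − 914 = 97 hPa.
V ≈ 6.01 × 97^0.622 = 6.01 × 17.21 ≈ 103 kt.
103 kt falls in the Category 3 band.

3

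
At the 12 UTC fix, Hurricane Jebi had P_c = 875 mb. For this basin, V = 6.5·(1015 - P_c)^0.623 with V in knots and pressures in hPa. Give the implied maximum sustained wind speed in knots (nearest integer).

ΔP = 1015 − 875 = 140 mb.
140^0.623 ≈ 21.729.
V ≈ 6.5 × 21.729 ≈ 141.2 kt.

141 kt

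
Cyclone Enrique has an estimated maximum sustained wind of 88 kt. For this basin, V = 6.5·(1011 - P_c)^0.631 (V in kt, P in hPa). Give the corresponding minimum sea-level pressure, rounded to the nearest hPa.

949 hPa

ΔP = (V / 6.5)^(1/0.631) = (88/6.5)^1.585.
88/6.5 = 13.538; 13.538^1.585 ≈ 62.13 hPa.
P_c = 1011 − 62.13 = 948.87 ≈ 949 hPa.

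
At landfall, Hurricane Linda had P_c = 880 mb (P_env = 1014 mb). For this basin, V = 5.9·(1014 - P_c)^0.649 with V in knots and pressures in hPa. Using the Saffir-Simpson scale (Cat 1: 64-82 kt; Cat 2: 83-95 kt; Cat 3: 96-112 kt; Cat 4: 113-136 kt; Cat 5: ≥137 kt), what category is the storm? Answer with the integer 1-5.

5

ΔP = 1014 − 880 = 134 mb.
V ≈ 5.9 × 134^0.649 = 5.9 × 24.02 ≈ 142 kt.
142 kt falls in the Category 5 band.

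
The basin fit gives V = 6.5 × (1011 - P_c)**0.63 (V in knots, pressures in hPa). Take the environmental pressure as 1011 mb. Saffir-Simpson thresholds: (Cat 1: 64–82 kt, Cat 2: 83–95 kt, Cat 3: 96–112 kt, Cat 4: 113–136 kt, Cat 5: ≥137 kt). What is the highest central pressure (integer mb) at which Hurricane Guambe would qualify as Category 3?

Category 3 begins at V = 96 kt.
Required ΔP = (96/6.5)^(1/0.63) = 14.769^1.587 ≈ 71.80 mb.
P_c ≤ 1011 − 71.80 = 939.20, so the highest integer P_c is 939 mb.

939 mb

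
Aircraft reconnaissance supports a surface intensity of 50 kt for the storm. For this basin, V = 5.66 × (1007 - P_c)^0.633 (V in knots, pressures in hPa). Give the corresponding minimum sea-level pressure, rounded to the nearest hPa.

ΔP = (V / 5.66)^(1/0.633) = (50/5.66)^1.580.
50/5.66 = 8.834; 8.834^1.580 ≈ 31.24 hPa.
P_c = 1007 − 31.24 = 975.76 ≈ 976 hPa.

976 hPa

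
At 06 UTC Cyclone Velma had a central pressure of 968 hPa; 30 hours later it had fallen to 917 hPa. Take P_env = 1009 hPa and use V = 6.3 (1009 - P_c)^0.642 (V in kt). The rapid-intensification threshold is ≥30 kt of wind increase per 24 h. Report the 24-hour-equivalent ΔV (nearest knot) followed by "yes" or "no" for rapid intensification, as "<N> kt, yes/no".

37 kt, yes

V₁: ΔP = 41, V ≈ 6.3 × 41^0.642 ≈ 68.35 kt.
V₂: ΔP = 92, V ≈ 6.3 × 92^0.642 ≈ 114.84 kt.
ΔV over 30 h = 46.49 kt → 24 h equivalent = 46.49 × 24/30 ≈ 37.19 kt.
37 kt ≥ 30 kt ⇒ rapid intensification.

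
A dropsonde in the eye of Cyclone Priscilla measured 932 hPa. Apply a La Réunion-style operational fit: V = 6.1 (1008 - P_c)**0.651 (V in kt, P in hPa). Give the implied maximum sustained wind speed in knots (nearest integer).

102 kt

ΔP = 1008 − 932 = 76 hPa.
76^0.651 ≈ 16.765.
V ≈ 6.1 × 16.765 ≈ 102.3 kt.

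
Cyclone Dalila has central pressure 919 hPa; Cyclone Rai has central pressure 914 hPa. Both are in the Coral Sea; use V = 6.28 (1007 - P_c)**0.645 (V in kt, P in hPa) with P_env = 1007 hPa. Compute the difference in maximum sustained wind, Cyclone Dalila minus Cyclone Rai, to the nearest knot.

Cyclone Dalila: ΔP = 88; V ≈ 6.28 × 88^0.645 ≈ 112.76 kt.
Cyclone Rai: ΔP = 93; V ≈ 6.28 × 93^0.645 ≈ 116.85 kt.
Difference ≈ 112.76 − 116.85 = -4.09 → -4 kt.

-4 kt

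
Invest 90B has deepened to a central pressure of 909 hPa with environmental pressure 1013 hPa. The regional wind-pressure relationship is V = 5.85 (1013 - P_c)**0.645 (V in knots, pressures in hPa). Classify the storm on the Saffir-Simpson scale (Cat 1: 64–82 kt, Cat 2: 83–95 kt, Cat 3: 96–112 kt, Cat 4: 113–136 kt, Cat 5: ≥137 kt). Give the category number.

4

ΔP = 1013 − 909 = 104 hPa.
V ≈ 5.85 × 104^0.645 = 5.85 × 20.00 ≈ 117 kt.
117 kt falls in the Category 4 band.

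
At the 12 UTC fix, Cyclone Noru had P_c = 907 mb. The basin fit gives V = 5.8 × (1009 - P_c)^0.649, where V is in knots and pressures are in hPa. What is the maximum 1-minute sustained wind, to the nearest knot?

ΔP = 1009 − 907 = 102 mb.
102^0.649 ≈ 20.118.
V ≈ 5.8 × 20.118 ≈ 116.7 kt.

117 kt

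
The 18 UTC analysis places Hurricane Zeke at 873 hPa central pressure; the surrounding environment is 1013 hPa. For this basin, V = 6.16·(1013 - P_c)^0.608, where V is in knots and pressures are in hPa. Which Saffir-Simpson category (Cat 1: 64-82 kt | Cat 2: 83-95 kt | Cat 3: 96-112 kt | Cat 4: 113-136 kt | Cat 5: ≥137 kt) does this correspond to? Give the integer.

4

ΔP = 1013 − 873 = 140 hPa.
V ≈ 6.16 × 140^0.608 = 6.16 × 20.18 ≈ 124 kt.
124 kt falls in the Category 4 band.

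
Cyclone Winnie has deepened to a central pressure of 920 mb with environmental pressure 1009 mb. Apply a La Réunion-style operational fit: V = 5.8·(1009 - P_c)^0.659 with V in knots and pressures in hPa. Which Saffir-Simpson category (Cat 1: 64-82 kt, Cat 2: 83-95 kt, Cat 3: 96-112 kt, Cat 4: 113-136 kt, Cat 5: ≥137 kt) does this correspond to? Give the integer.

3

ΔP = 1009 − 920 = 89 mb.
V ≈ 5.8 × 89^0.659 = 5.8 × 19.26 ≈ 112 kt.
112 kt falls in the Category 3 band.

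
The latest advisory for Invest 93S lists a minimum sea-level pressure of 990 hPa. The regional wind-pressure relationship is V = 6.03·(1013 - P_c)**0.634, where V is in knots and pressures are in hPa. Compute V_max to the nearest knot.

44 kt

ΔP = 1013 − 990 = 23 hPa.
23^0.634 ≈ 7.300.
V ≈ 6.03 × 7.300 ≈ 44.0 kt.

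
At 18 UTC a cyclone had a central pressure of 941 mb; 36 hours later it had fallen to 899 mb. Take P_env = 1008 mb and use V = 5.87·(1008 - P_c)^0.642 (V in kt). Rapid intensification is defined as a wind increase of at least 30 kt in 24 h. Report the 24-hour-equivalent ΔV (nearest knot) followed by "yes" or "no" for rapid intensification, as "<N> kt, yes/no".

21 kt, no

V₁: ΔP = 67, V ≈ 5.87 × 67^0.642 ≈ 87.29 kt.
V₂: ΔP = 109, V ≈ 5.87 × 109^0.642 ≈ 119.31 kt.
ΔV over 36 h = 32.02 kt → 24 h equivalent = 32.02 × 24/36 ≈ 21.35 kt.
21 kt < 30 kt ⇒ not rapid intensification.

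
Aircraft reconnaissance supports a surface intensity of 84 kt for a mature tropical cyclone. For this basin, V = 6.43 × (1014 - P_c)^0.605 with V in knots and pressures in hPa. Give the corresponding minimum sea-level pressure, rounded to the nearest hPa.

ΔP = (V / 6.43)^(1/0.605) = (84/6.43)^1.653.
84/6.43 = 13.064; 13.064^1.653 ≈ 69.94 hPa.
P_c = 1014 − 69.94 = 944.06 ≈ 944 hPa.

944 hPa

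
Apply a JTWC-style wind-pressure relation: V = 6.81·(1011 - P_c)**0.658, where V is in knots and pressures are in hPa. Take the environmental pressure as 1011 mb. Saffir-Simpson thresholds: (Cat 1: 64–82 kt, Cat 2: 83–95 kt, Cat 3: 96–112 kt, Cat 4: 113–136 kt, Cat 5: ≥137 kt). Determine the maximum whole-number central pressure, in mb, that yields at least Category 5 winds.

Category 5 begins at V = 137 kt.
Required ΔP = (137/6.81)^(1/0.658) = 20.117^1.520 ≈ 95.74 mb.
P_c ≤ 1011 − 95.74 = 915.26, so the highest integer P_c is 915 mb.

915 mb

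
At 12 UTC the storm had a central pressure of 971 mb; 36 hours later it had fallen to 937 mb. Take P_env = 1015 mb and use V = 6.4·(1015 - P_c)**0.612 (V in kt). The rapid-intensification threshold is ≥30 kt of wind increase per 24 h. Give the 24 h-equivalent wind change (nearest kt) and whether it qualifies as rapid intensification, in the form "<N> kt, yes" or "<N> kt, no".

V₁: ΔP = 44, V ≈ 6.4 × 44^0.612 ≈ 64.86 kt.
V₂: ΔP = 78, V ≈ 6.4 × 78^0.612 ≈ 92.08 kt.
ΔV over 36 h = 27.22 kt → 24 h equivalent = 27.22 × 24/36 ≈ 18.15 kt.
18 kt < 30 kt ⇒ not rapid intensification.

18 kt, no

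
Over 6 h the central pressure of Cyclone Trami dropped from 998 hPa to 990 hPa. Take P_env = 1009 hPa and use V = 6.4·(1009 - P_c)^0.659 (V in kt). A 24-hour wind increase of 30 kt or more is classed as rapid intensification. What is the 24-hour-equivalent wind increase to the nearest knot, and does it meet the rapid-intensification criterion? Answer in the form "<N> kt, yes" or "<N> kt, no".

V₁: ΔP = 11, V ≈ 6.4 × 11^0.659 ≈ 31.08 kt.
V₂: ΔP = 19, V ≈ 6.4 × 19^0.659 ≈ 44.55 kt.
ΔV over 6 h = 13.47 kt → 24 h equivalent = 13.47 × 24/6 ≈ 53.88 kt.
54 kt ≥ 30 kt ⇒ rapid intensification.

54 kt, yes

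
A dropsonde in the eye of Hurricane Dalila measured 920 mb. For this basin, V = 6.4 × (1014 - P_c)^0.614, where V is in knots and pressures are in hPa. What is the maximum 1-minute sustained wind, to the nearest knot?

ΔP = 1014 − 920 = 94 mb.
94^0.614 ≈ 16.274.
V ≈ 6.4 × 16.274 ≈ 104.2 kt.

104 kt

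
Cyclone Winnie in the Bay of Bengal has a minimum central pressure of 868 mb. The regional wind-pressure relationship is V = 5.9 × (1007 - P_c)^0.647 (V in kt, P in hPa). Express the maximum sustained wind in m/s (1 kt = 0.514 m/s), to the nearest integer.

74 m/s

ΔP = 1007 − 868 = 139 mb.
V ≈ 5.9 × 139^0.647 = 5.9 × 24.352 ≈ 143.675 kt.
143.675 × 0.514 ≈ 73.85 m/s → 74 m/s.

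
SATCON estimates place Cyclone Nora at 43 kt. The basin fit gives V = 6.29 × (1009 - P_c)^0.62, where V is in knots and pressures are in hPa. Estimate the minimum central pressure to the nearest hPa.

ΔP = (V / 6.29)^(1/0.62) = (43/6.29)^1.613.
43/6.29 = 6.836; 6.836^1.613 ≈ 22.21 hPa.
P_c = 1009 − 22.21 = 986.79 ≈ 987 hPa.

987 hPa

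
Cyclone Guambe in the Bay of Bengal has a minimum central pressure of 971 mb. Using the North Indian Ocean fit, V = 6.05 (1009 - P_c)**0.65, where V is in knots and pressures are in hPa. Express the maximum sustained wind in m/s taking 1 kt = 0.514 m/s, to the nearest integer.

33 m/s

ΔP = 1009 − 971 = 38 mb.
V ≈ 6.05 × 38^0.65 = 6.05 × 10.638 ≈ 64.360 kt.
64.360 × 0.514 ≈ 33.08 m/s → 33 m/s.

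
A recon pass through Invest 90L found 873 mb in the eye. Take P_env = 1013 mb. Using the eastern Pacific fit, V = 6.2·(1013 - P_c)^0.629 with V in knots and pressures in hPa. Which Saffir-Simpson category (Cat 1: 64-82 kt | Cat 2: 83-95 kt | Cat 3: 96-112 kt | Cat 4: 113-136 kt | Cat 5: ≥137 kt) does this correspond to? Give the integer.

5

ΔP = 1013 − 873 = 140 mb.
V ≈ 6.2 × 140^0.629 = 6.2 × 22.38 ≈ 139 kt.
139 kt falls in the Category 5 band.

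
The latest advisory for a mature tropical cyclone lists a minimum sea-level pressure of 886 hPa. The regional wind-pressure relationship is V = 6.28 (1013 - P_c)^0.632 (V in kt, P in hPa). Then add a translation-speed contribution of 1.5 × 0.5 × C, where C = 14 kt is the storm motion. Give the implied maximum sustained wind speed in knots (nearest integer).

145 kt

ΔP = 1013 − 886 = 127 hPa.
127^0.632 ≈ 21.360.
V ≈ 6.28 × 21.360 ≈ 134.1 kt.
Translation term: 1.5 × 0.5 × 14 = 10.5 kt.
Corrected V ≈ 144.6 kt → 145 kt.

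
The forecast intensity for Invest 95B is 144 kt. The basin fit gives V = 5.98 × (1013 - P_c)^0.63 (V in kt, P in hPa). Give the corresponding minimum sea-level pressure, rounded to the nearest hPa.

857 hPa

ΔP = (V / 5.98)^(1/0.63) = (144/5.98)^1.587.
144/5.98 = 24.080; 24.080^1.587 ≈ 156.00 hPa.
P_c = 1013 − 156.00 = 857.00 ≈ 857 hPa.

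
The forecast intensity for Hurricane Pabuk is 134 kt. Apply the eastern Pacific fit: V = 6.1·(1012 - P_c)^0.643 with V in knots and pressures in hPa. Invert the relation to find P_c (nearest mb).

890 mb

ΔP = (V / 6.1)^(1/0.643) = (134/6.1)^1.555.
134/6.1 = 21.967; 21.967^1.555 ≈ 122.11 mb.
P_c = 1012 − 122.11 = 889.89 ≈ 890 mb.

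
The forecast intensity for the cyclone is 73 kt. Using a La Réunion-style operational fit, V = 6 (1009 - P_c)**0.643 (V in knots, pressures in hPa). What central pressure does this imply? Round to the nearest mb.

ΔP = (V / 6)^(1/0.643) = (73/6)^1.555.
73/6 = 12.167; 12.167^1.555 ≈ 48.72 mb.
P_c = 1009 − 48.72 = 960.28 ≈ 960 mb.

960 mb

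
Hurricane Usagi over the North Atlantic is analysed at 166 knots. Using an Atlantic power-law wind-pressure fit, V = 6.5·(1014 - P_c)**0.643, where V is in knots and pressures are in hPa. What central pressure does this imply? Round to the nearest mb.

860 mb

ΔP = (V / 6.5)^(1/0.643) = (166/6.5)^1.555.
166/6.5 = 25.538; 25.538^1.555 ≈ 154.34 mb.
P_c = 1014 − 154.34 = 859.66 ≈ 860 mb.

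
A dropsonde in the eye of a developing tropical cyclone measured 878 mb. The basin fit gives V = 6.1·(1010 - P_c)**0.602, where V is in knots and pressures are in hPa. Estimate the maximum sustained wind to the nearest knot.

ΔP = 1010 − 878 = 132 mb.
132^0.602 ≈ 18.905.
V ≈ 6.1 × 18.905 ≈ 115.3 kt.

115 kt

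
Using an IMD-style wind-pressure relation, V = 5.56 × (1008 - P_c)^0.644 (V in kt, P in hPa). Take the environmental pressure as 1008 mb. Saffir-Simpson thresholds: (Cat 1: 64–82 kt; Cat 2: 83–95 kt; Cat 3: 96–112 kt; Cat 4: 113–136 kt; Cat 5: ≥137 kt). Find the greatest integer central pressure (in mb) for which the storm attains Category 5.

863 mb

Category 5 begins at V = 137 kt.
Required ΔP = (137/5.56)^(1/0.644) = 24.640^1.553 ≈ 144.86 mb.
P_c ≤ 1008 − 144.86 = 863.14, so the highest integer P_c is 863 mb.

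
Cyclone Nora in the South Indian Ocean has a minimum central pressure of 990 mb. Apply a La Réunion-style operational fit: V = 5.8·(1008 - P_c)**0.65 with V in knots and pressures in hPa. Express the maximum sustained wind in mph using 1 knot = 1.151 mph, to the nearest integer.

ΔP = 1008 − 990 = 18 mb.
V ≈ 5.8 × 18^0.65 = 5.8 × 6.545 ≈ 37.963 kt.
37.963 × 1.151 ≈ 43.69 mph → 44 mph.

44 mph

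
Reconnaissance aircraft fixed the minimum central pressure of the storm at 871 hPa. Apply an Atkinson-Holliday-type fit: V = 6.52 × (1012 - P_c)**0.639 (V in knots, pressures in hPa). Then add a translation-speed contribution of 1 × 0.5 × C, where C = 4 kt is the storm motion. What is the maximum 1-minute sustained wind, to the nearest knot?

ΔP = 1012 − 871 = 141 hPa.
141^0.639 ≈ 23.624.
V ≈ 6.52 × 23.624 ≈ 154.0 kt.
Translation term: 1 × 0.5 × 4 = 2 kt.
Corrected V ≈ 156 kt → 156 kt.

156 kt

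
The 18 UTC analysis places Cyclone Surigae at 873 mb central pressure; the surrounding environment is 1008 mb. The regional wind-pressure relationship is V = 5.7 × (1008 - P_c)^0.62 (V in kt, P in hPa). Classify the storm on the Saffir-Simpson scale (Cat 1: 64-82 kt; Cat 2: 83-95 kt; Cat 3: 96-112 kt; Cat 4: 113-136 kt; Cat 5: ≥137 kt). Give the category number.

ΔP = 1008 − 873 = 135 mb.
V ≈ 5.7 × 135^0.62 = 5.7 × 20.93 ≈ 119 kt.
119 kt falls in the Category 4 band.

4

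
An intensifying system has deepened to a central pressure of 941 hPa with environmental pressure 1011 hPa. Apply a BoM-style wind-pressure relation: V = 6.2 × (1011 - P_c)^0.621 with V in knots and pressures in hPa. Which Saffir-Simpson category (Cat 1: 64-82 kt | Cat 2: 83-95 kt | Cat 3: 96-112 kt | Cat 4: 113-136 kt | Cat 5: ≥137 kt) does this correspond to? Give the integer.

2

ΔP = 1011 − 941 = 70 hPa.
V ≈ 6.2 × 70^0.621 = 6.2 × 13.99 ≈ 87 kt.
87 kt falls in the Category 2 band.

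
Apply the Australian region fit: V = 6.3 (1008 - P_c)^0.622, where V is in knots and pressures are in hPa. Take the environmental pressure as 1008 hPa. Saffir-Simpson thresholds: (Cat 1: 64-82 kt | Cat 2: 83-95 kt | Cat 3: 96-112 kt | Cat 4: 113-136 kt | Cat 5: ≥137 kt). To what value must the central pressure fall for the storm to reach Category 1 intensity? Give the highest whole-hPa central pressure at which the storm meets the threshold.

Category 1 begins at V = 64 kt.
Required ΔP = (64/6.3)^(1/0.622) = 10.159^1.608 ≈ 41.56 hPa.
P_c ≤ 1008 − 41.56 = 966.44, so the highest integer P_c is 966 hPa.

966 hPa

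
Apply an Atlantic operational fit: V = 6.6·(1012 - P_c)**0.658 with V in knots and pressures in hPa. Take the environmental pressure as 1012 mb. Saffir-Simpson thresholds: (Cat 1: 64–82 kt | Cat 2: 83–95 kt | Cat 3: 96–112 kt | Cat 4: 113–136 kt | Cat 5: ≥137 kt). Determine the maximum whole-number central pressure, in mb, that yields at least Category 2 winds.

965 mb

Category 2 begins at V = 83 kt.
Required ΔP = (83/6.6)^(1/0.658) = 12.576^1.520 ≈ 46.88 mb.
P_c ≤ 1012 − 46.88 = 965.12, so the highest integer P_c is 965 mb.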